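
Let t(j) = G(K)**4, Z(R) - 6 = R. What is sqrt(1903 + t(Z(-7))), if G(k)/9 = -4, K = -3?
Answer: sqrt(1681519) ≈ 1296.7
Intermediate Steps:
G(k) = -36 (G(k) = 9*(-4) = -36)
Z(R) = 6 + R
t(j) = 1679616 (t(j) = (-36)**4 = 1679616)
sqrt(1903 + t(Z(-7))) = sqrt(1903 + 1679616) = sqrt(1681519)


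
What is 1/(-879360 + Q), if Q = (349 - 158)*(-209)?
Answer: -1/919279 ≈ -1.0878e-6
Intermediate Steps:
Q = -39919 (Q = 191*(-209) = -39919)
1/(-879360 + Q) = 1/(-879360 - 39919) = 1/(-919279) = -1/919279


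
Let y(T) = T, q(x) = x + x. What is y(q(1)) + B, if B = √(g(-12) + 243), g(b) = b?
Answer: 2 + √231 ≈ 17.199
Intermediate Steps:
q(x) = 2*x
B = √231 (B = √(-12 + 243) = √231 ≈ 15.199)
y(q(1)) + B = 2*1 + √231 = 2 + √231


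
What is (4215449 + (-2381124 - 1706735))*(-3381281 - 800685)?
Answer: -533577041940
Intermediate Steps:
(4215449 + (-2381124 - 1706735))*(-3381281 - 800685) = (4215449 - 4087859)*(-4181966) = 127590*(-4181966) = -533577041940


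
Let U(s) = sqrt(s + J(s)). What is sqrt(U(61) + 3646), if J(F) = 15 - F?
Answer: sqrt(3646 + sqrt(15)) ≈ 60.414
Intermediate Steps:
U(s) = sqrt(15) (U(s) = sqrt(s + (15 - s)) = sqrt(15))
sqrt(U(61) + 3646) = sqrt(sqrt(15) + 3646) = sqrt(3646 + sqrt(15))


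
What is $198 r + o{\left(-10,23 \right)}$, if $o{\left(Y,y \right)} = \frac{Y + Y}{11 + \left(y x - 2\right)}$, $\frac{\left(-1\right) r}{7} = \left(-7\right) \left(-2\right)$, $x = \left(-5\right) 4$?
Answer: $- \frac{8751184}{451} \approx -19404.0$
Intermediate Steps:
$x = -20$
$r = -98$ ($r = - 7 \left(\left(-7\right) \left(-2\right)\right) = \left(-7\right) 14 = -98$)
$o{\left(Y,y \right)} = \frac{2 Y}{9 - 20 y}$ ($o{\left(Y,y \right)} = \frac{Y + Y}{11 + \left(y \left(-20\right) - 2\right)} = \frac{2 Y}{11 - \left(2 + 20 y\right)} = \frac{2 Y}{9 - 20 y}$)
$198 r + o{\left(-10,23 \right)} = 198 \left(-98\right) - - \frac{20}{-9 + 20 \cdot 23} = -19404 - - \frac{20}{-9 + 460} = -19404 - - \frac{20}{451} = -19404 - \left(-20\right) \frac{1}{451} = -19404 + \frac{20}{451} = - \frac{8751184}{451}$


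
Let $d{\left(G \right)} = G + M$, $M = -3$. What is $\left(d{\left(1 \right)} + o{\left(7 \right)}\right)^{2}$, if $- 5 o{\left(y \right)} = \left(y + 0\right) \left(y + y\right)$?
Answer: $\frac{11664}{25} \approx 466.56$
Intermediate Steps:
$d{\left(G \right)} = -3 + G$ ($d{\left(G \right)} = G - 3 = -3 + G$)
$o{\left(y \right)} = - \frac{2 y^{2}}{5}$ ($o{\left(y \right)} = - \frac{\left(y + 0\right) \left(y + y\right)}{5} = - \frac{y 2 y}{5} = - \frac{2 y^{2}}{5}$)
$\left(d{\left(1 \right)} + o{\left(7 \right)}\right)^{2} = \left(\left(-3 + 1\right) - \frac{2 \cdot 7^{2}}{5}\right)^{2} = \left(-2 - \frac{98}{5}\right)^{2} = \left(- \frac{108}{5}\right)^{2} = \frac{11664}{25}$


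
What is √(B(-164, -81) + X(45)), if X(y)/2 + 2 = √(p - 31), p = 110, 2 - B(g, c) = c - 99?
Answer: √(178 + 2*√79) ≈ 13.992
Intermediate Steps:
B(g, c) = 101 - c (B(g, c) = 2 - (c - 99) = 2 - (-99 + c) = 2 + (99 - c) = 101 - c)
X(y) = -4 + 2*√79 (X(y) = -4 + 2*√(110 - 31) = -4 + 2*√79)
√(B(-164, -81) + X(45)) = √((101 - 1*(-81)) + (-4 + 2*√79)) = √((101 + 81) + (-4 + 2*√79)) = √(182 + (-4 + 2*√79)) = √(178 + 2*√79)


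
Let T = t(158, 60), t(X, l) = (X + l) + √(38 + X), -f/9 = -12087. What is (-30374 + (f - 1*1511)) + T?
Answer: 77130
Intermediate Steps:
f = 108783 (f = -9*(-12087) = 108783)
t(X, l) = X + l + √(38 + X)
T = 232 (T = 158 + 60 + √(38 + 158) = 158 + 60 + √196 = 158 + 60 + 14 = 232)
(-30374 + (f - 1*1511)) + T = (-30374 + (108783 - 1*1511)) + 232 = (-30374 + (108783 - 1511)) + 232 = (-30374 + 107272) + 232 = 76898 + 232 = 77130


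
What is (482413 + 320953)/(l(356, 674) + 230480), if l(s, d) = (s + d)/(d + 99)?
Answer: 310500959/89081035 ≈ 3.4856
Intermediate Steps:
l(s, d) = (d + s)/(99 + d)
(482413 + 320953)/(l(356, 674) + 230480) = (482413 + 320953)/((674 + 356)/(99 + 674) + 230480) = 803366/(1030/773 + 230480) = 803366/(178162070/773) = 803366*(773/178162070) = 310500959/89081035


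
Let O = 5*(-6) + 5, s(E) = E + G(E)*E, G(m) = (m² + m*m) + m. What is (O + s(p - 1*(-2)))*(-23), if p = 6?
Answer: -24633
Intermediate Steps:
G(m) = m + 2*m² (G(m) = (m² + m²) + m = 2*m² + m = m + 2*m²)
s(E) = E + E²*(1 + 2*E) (s(E) = E + (E*(1 + 2*E))*E = E + E²*(1 + 2*E))
O = -25 (O = -30 + 5 = -25)
(O + s(p - 1*(-2)))*(-23) = (-25 + (6 - 1*(-2))*(1 + (6 - 1*(-2))*(1 + 2*(6 - 1*(-2)))))*(-23) = (-25 + (6 + 2)*(1 + (6 + 2)*(1 + 2*(6 + 2))))*(-23) = (-25 + 8*(1 + 8*(1 + 2*8)))*(-23) = (-25 + 8*(1 + 8*(1 + 16)))*(-23) = (-25 + 8*(1 + 8*17))*(-23) = (-25 + 8*(1 + 136))*(-23) = (-25 + 8*137)*(-23) = (-25 + 1096)*(-23) = 1071*(-23) = -24633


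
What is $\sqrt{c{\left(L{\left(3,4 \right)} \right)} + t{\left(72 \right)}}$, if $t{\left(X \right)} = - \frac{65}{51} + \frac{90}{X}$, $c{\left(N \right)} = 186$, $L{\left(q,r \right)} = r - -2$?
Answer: $\frac{\sqrt{1934889}}{102} \approx 13.637$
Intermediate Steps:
$L{\left(q,r \right)} = 2 + r$ ($L{\left(q,r \right)} = r + 2 = 2 + r$)
$t{\left(X \right)} = - \frac{65}{51} + \frac{90}{X}$ ($t{\left(X \right)} = \left(-65\right) \frac{1}{51} + \frac{90}{X} = - \frac{65}{51} + \frac{90}{X}$)
$\sqrt{c{\left(L{\left(3,4 \right)} \right)} + t{\left(72 \right)}} = \sqrt{186 - \left(\frac{65}{51} - \frac{90}{72}\right)} = \sqrt{186 + \left(- \frac{65}{51} + 90 \cdot \frac{1}{72}\right)} = \sqrt{186 + \left(- \frac{65}{51} + \frac{5}{4}\right)} = \sqrt{186 - \frac{5}{204}} = \sqrt{\frac{37939}{204}} = \frac{\sqrt{1934889}}{102}$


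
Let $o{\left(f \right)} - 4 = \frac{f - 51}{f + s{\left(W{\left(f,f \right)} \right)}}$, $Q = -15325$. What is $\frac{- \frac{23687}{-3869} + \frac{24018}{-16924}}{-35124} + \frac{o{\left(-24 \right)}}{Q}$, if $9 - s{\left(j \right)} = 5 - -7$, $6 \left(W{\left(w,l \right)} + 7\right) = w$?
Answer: $- \frac{30461215257539}{52868557026880200} \approx -0.00057617$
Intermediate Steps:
$W{\left(w,l \right)} = -7 + \frac{w}{6}$
$s{\left(j \right)} = -3$ ($s{\left(j \right)} = 9 - \left(5 - -7\right) = 9 - \left(5 + 7\right) = 9 - 12 = -3$)
$o{\left(f \right)} = 4 + \frac{-51 + f}{-3 + f}$ ($o{\left(f \right)} = 4 + \frac{f - 51}{f - 3} = 4 + \frac{-51 + f}{-3 + f}$)
$\frac{- \frac{23687}{-3869} + \frac{24018}{-16924}}{-35124} + \frac{o{\left(-24 \right)}}{Q} = \frac{- \frac{23687}{-3869} + \frac{24018}{-16924}}{-35124} + \frac{\frac{1}{-3 - 24} \left(-63 + 5 \left(-24\right)\right)}{-15325} = \left(\left(-23687\right) \left(- \frac{1}{3869}\right) + 24018 \left(- \frac{1}{16924}\right)\right) \left(- \frac{1}{35124}\right) + \frac{-63 - 120}{-27} \left(- \frac{1}{15325}\right) = \left(\frac{23687}{3869} - \frac{12009}{8462}\right) \left(- \frac{1}{35124}\right) + \left(- \frac{1}{27}\right) \left(-183\right) \left(- \frac{1}{15325}\right) = \frac{153976573}{32739478} \left(- \frac{1}{35124}\right) + \frac{61}{9} \left(- \frac{1}{15325}\right) = - \frac{153976573}{1149941425272} - \frac{61}{137925} = - \frac{30461215257539}{52868557026880200}$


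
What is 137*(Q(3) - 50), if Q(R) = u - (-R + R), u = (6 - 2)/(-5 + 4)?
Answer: -7398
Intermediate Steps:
u = -4 (u = 4/(-1) = 4*(-1) = -4)
Q(R) = -4 (Q(R) = -4 - (-R + R) = -4 - 1*0 = -4 + 0 = -4)
137*(Q(3) - 50) = 137*(-4 - 50) = 137*(-54) = -7398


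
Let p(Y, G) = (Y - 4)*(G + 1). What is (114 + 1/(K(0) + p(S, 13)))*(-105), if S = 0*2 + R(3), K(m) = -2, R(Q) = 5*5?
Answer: -3495345/292 ≈ -11970.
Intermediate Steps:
R(Q) = 25
S = 25 (S = 0*2 + 25 = 0 + 25 = 25)
p(Y, G) = (1 + G)*(-4 + Y) (p(Y, G) = (-4 + Y)*(1 + G) = (1 + G)*(-4 + Y))
(114 + 1/(K(0) + p(S, 13)))*(-105) = (114 + 1/(-2 + (-4 + 25 - 4*13 + 13*25)))*(-105) = (114 + 1/(-2 + (-4 + 25 - 52 + 325)))*(-105) = (114 + 1/(-2 + 294))*(-105) = (114 + 1/292)*(-105) = (33289/292)*(-105) = -3495345/292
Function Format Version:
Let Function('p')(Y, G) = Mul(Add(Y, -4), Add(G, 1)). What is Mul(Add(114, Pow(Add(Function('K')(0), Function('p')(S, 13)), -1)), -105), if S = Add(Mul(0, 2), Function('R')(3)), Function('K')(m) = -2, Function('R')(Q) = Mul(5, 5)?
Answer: Rational(-3495345, 292) ≈ -11970.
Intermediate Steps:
Function('R')(Q) = 25
S = 25 (S = Add(Mul(0, 2), 25) = Add(0, 25) = 25)
Function('p')(Y, G) = Mul(Add(1, G), Add(-4, Y)) (Function('p')(Y, G) = Mul(Add(-4, Y), Add(1, G)) = Mul(Add(1, G), Add(-4, Y)))
Mul(Add(114, Pow(Add(Function('K')(0), Function('p')(S, 13)), -1)), -105) = Mul(Add(114, Pow(Add(-2, Add(-4, 25, Mul(-4, 13), Mul(13, 25))), -1)), -105) = Mul(Add(114, Pow(Add(-2, Add(-4, 25, -52, 325)), -1)), -105) = Mul(Add(114, Pow(Add(-2, 294), -1)), -105) = Mul(Add(114, Pow(292, -1)), -105) = Mul(Add(114, Rational(1, 292)), -105) = Mul(Rational(33289, 292), -105) = Rational(-3495345, 292)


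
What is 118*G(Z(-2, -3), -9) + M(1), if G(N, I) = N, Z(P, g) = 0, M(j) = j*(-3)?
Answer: -3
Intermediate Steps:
M(j) = -3*j
118*G(Z(-2, -3), -9) + M(1) = 118*0 - 3*1 = 0 - 3 = -3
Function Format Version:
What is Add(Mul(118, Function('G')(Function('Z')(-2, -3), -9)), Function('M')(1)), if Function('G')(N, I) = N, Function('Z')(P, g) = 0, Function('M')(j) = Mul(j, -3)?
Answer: -3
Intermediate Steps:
Function('M')(j) = Mul(-3, j)
Add(Mul(118, Function('G')(Function('Z')(-2, -3), -9)), Function('M')(1)) = Add(Mul(118, 0), Mul(-3, 1)) = Add(0, -3) = -3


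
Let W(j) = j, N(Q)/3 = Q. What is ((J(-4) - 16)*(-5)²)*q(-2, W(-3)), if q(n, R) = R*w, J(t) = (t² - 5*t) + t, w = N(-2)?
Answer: 7200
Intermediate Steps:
N(Q) = 3*Q
w = -6 (w = 3*(-2) = -6)
J(t) = t² - 4*t
q(n, R) = -6*R (q(n, R) = R*(-6) = -6*R)
((J(-4) - 16)*(-5)²)*q(-2, W(-3)) = ((-4*(-4 - 4) - 16)*(-5)²)*(-6*(-3)) = ((-4*(-8) - 16)*25)*18 = ((32 - 16)*25)*18 = (16*25)*18 = 400*18 = 7200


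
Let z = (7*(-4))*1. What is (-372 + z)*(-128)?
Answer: 51200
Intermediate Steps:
z = -28 (z = -28*1 = -28)
(-372 + z)*(-128) = (-372 - 28)*(-128) = -400*(-128) = 51200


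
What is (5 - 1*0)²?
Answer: 25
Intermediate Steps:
(5 - 1*0)² = (5 + 0)² = 5² = 25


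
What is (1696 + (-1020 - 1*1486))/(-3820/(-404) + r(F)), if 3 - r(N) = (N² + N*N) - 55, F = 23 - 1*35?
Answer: 202/55 ≈ 3.6727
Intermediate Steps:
F = -12 (F = 23 - 35 = -12)
r(N) = 58 - 2*N² (r(N) = 3 - ((N² + N*N) - 55) = 3 - ((N² + N²) - 55) = 3 - (2*N² - 55) = 3 - (-55 + 2*N²) = 3 + (55 - 2*N²) = 58 - 2*N²)
(1696 + (-1020 - 1*1486))/(-3820/(-404) + r(F)) = (1696 + (-1020 - 1*1486))/(-3820/(-404) + (58 - 2*(-12)²)) = (1696 + (-1020 - 1486))/(-3820*(-1/404) + (58 - 2*144)) = (1696 - 2506)/(955/101 + (58 - 288)) = -810/(955/101 - 230) = -810/(-22275/101) = -810*(-101/22275) = 202/55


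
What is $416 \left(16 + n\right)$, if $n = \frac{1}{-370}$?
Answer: $\frac{1231152}{185} \approx 6654.9$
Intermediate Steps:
$n = - \frac{1}{370} \approx -0.0027027$
$416 \left(16 + n\right) = 416 \left(16 - \frac{1}{370}\right) = 416 \cdot \frac{5919}{370} = \frac{1231152}{185}$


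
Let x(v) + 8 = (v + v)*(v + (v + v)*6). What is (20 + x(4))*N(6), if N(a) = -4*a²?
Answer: -61632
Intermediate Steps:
x(v) = -8 + 26*v² (x(v) = -8 + (v + v)*(v + (v + v)*6) = -8 + (2*v)*(v + (2*v)*6) = -8 + (2*v)*(v + 12*v) = -8 + (2*v)*(13*v) = -8 + 26*v²)
(20 + x(4))*N(6) = (20 + (-8 + 26*4²))*(-4*6²) = (20 + (-8 + 26*16))*(-4*36) = (20 + (-8 + 416))*(-144) = (20 + 408)*(-144) = 428*(-144) = -61632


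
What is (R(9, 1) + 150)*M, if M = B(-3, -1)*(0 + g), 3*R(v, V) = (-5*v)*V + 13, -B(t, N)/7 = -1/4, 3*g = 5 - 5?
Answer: 0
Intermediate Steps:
g = 0 (g = (5 - 5)/3 = (1/3)*0 = 0)
B(t, N) = 7/4 (B(t, N) = -(-7)/4 = -7*(-1/4) = 7/4)
R(v, V) = 13/3 - 5*V*v/3 (R(v, V) = ((-5*v)*V + 13)/3 = (-5*V*v + 13)/3 = (13 - 5*V*v)/3 = 13/3 - 5*V*v/3)
M = 0 (M = 7*(0 + 0)/4 = (7/4)*0 = 0)
(R(9, 1) + 150)*M = ((13/3 - 5/3*1*9) + 150)*0 = ((13/3 - 15) + 150)*0 = (-32/3 + 150)*0 = (418/3)*0 = 0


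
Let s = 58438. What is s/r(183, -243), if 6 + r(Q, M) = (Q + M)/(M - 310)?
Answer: -16158107/1629 ≈ -9919.0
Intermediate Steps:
r(Q, M) = -6 + (M + Q)/(-310 + M) (r(Q, M) = -6 + (Q + M)/(M - 310) = -6 + (M + Q)/(-310 + M))
s/r(183, -243) = 58438/(((1860 + 183 - 5*(-243))/(-310 - 243))) = 58438/(((1860 + 183 + 1215)/(-553))) = 58438/((-1/553*3258)) = 58438/(-3258/553) = 58438*(-553/3258) = -16158107/1629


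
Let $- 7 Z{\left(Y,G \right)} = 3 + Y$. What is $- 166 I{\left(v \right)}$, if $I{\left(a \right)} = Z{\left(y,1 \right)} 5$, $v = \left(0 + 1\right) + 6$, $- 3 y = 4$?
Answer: $\frac{4150}{21} \approx 197.62$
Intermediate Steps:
$y = - \frac{4}{3}$ ($y = \left(- \frac{1}{3}\right) 4 = - \frac{4}{3} \approx -1.3333$)
$Z{\left(Y,G \right)} = - \frac{3}{7} - \frac{Y}{7}$ ($Z{\left(Y,G \right)} = - \frac{3 + Y}{7} = - \frac{3}{7} - \frac{Y}{7}$)
$v = 7$ ($v = 1 + 6 = 7$)
$I{\left(a \right)} = - \frac{25}{21}$ ($I{\left(a \right)} = \left(- \frac{3}{7} - - \frac{4}{21}\right) 5 = \left(- \frac{3}{7} + \frac{4}{21}\right) 5 = \left(- \frac{5}{21}\right) 5 = - \frac{25}{21}$)
$- 166 I{\left(v \right)} = \left(-166\right) \left(- \frac{25}{21}\right) = \frac{4150}{21}$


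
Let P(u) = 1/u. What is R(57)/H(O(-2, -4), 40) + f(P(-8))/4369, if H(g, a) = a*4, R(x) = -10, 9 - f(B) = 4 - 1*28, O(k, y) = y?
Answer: -3841/69904 ≈ -0.054947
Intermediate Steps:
f(B) = 33 (f(B) = 9 - (4 - 1*28) = 9 - (4 - 28) = 9 - 1*(-24) = 9 + 24 = 33)
H(g, a) = 4*a
R(57)/H(O(-2, -4), 40) + f(P(-8))/4369 = -10/(4*40) + 33/4369 = -10/160 + 33*(1/4369) = -10*1/160 + 33/4369 = -1/16 + 33/4369 = -3841/69904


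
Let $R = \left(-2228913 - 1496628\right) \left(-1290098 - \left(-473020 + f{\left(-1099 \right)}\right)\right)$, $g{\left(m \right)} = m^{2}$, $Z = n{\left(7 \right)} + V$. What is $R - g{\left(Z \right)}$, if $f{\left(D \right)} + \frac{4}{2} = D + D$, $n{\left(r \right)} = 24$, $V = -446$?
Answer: $3035861220914$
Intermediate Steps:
$f{\left(D \right)} = -2 + 2 D$ ($f{\left(D \right)} = -2 + \left(D + D\right) = -2 + 2 D$)
$Z = -422$ ($Z = 24 - 446 = -422$)
$R = 3035861398998$ ($R = \left(-2228913 - 1496628\right) \left(-1290098 + \left(473020 - \left(-2 + 2 \left(-1099\right)\right)\right)\right) = - 3725541 \left(-1290098 + \left(473020 - \left(-2 - 2198\right)\right)\right) = - 3725541 \left(-1290098 + \left(473020 - -2200\right)\right) = - 3725541 \left(-1290098 + \left(473020 + 2200\right)\right) = - 3725541 \left(-1290098 + 475220\right) = \left(-3725541\right) \left(-814878\right) = 3035861398998$)
$R - g{\left(Z \right)} = 3035861398998 - \left(-422\right)^{2} = 3035861398998 - 178084 = 3035861220914$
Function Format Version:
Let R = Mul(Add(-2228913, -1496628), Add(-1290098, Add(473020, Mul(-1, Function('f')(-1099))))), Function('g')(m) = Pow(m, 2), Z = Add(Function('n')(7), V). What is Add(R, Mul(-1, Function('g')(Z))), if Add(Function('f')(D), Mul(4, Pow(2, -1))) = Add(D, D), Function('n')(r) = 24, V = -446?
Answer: 3035861220914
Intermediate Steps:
Function('f')(D) = Add(-2, Mul(2, D)) (Function('f')(D) = Add(-2, Add(D, D)) = Add(-2, Mul(2, D)))
Z = -422 (Z = Add(24, -446) = -422)
R = 3035861398998 (R = Mul(Add(-2228913, -1496628), Add(-1290098, Add(473020, Mul(-1, Add(-2, Mul(2, -1099)))))) = Mul(-3725541, Add(-1290098, Add(473020, Mul(-1, Add(-2, -2198))))) = Mul(-3725541, Add(-1290098, Add(473020, Mul(-1, -2200)))) = Mul(-3725541, Add(-1290098, Add(473020, 2200))) = Mul(-3725541, Add(-1290098, 475220)) = Mul(-3725541, -814878) = 3035861398998)
Add(R, Mul(-1, Function('g')(Z))) = Add(3035861398998, Mul(-1, Pow(-422, 2))) = Add(3035861398998, Mul(-1, 178084)) = Add(3035861398998, -178084) = 3035861220914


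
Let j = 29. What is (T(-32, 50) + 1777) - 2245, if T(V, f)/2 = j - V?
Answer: -346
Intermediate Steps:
T(V, f) = 58 - 2*V (T(V, f) = 2*(29 - V) = 58 - 2*V)
(T(-32, 50) + 1777) - 2245 = ((58 - 2*(-32)) + 1777) - 2245 = ((58 + 64) + 1777) - 2245 = (122 + 1777) - 2245 = 1899 - 2245 = -346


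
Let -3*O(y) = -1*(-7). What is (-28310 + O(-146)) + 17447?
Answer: -32596/3 ≈ -10865.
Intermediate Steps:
O(y) = -7/3 (O(y) = -(-1)*(-7)/3 = -1/3*7 = -7/3)
(-28310 + O(-146)) + 17447 = (-28310 - 7/3) + 17447 = -84937/3 + 17447 = -32596/3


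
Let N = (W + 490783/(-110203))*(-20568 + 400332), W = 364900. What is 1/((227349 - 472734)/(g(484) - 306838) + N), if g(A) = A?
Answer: 11253709954/1559473767734685389769 ≈ 7.2164e-12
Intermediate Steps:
N = 15271291718655588/110203 (N = (364900 + 490783/(-110203))*(-20568 + 400332) = (364900 + 490783*(-1/110203))*379764 = (364900 - 490783/110203)*379764 = (40212583917/110203)*379764 = 15271291718655588/110203 ≈ 1.3857e+11)
1/((227349 - 472734)/(g(484) - 306838) + N) = 1/((227349 - 472734)/(484 - 306838) + 15271291718655588/110203) = 1/(-245385/(-306354) + 15271291718655588/110203) = 1/(-245385*(-1/306354) + 15271291718655588/110203) = 1/(81795/102118 + 15271291718655588/110203) = 1/(1559473767734685389769/11253709954) = 11253709954/1559473767734685389769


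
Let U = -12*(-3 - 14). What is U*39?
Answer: 7956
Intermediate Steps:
U = 204 (U = -12*(-17) = 204)
U*39 = 204*39 = 7956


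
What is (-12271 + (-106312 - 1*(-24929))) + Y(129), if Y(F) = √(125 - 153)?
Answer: -93654 + 2*I*√7 ≈ -93654.0 + 5.2915*I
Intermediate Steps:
Y(F) = 2*I*√7 (Y(F) = √(-28) = 2*I*√7)
(-12271 + (-106312 - 1*(-24929))) + Y(129) = (-12271 + (-106312 - 1*(-24929))) + 2*I*√7 = (-12271 + (-106312 + 24929)) + 2*I*√7 = (-12271 - 81383) + 2*I*√7 = -93654 + 2*I*√7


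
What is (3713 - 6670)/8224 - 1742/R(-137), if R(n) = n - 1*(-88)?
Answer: 14181315/402976 ≈ 35.191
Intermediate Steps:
R(n) = 88 + n (R(n) = n + 88 = 88 + n)
(3713 - 6670)/8224 - 1742/R(-137) = (3713 - 6670)/8224 - 1742/(88 - 137) = -2957*1/8224 - 1742/(-49) = -2957/8224 - 1742*(-1/49) = -2957/8224 + 1742/49 = 14181315/402976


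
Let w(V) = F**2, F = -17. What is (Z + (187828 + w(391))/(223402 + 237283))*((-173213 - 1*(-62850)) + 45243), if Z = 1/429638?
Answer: -47847022019952/1799343473 ≈ -26591.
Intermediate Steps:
Z = 1/429638 ≈ 2.3275e-6
w(V) = 289 (w(V) = (-17)**2 = 289)
(Z + (187828 + w(391))/(223402 + 237283))*((-173213 - 1*(-62850)) + 45243) = (1/429638 + (187828 + 289)/(223402 + 237283))*((-173213 - 1*(-62850)) + 45243) = (1/429638 + 188117/460685)*((-173213 + 62850) + 45243) = (1/429638 + 188117*(1/460685))*(-110363 + 45243) = (1/429638 + 188117/460685)*(-65120) = (80822672331/197927782030)*(-65120) = -47847022019952/1799343473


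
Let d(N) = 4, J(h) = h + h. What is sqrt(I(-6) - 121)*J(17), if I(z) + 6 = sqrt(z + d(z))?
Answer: 34*sqrt(-127 + I*sqrt(2)) ≈ 2.1333 + 383.17*I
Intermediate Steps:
J(h) = 2*h
I(z) = -6 + sqrt(4 + z) (I(z) = -6 + sqrt(z + 4) = -6 + sqrt(4 + z))
sqrt(I(-6) - 121)*J(17) = sqrt((-6 + sqrt(4 - 6)) - 121)*(2*17) = sqrt((-6 + sqrt(-2)) - 121)*34 = sqrt((-6 + I*sqrt(2)) - 121)*34 = sqrt(-127 + I*sqrt(2))*34 = 34*sqrt(-127 + I*sqrt(2))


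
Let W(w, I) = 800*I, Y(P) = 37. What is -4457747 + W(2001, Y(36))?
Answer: -4428147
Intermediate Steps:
-4457747 + W(2001, Y(36)) = -4457747 + 800*37 = -4457747 + 29600 = -4428147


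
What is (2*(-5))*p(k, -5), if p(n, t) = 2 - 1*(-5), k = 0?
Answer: -70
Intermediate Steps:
p(n, t) = 7 (p(n, t) = 2 + 5 = 7)
(2*(-5))*p(k, -5) = (2*(-5))*7 = -10*7 = -70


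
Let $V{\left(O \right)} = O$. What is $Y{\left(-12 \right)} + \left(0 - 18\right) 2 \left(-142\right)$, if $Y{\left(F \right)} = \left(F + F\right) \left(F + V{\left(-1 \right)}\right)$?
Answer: $5424$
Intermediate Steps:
$Y{\left(F \right)} = 2 F \left(-1 + F\right)$ ($Y{\left(F \right)} = \left(F + F\right) \left(F - 1\right) = 2 F \left(-1 + F\right)$)
$Y{\left(-12 \right)} + \left(0 - 18\right) 2 \left(-142\right) = 2 \left(-12\right) \left(-1 - 12\right) + \left(0 - 18\right) 2 \left(-142\right) = 2 \left(-12\right) \left(-13\right) + \left(0 - 18\right) 2 \left(-142\right) = 312 + \left(-18\right) 2 \left(-142\right) = 312 - -5112 = 312 + 5112 = 5424$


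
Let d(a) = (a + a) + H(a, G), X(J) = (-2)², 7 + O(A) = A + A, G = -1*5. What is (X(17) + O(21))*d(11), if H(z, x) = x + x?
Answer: 468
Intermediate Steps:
G = -5
O(A) = -7 + 2*A (O(A) = -7 + (A + A) = -7 + 2*A)
X(J) = 4
H(z, x) = 2*x
d(a) = -10 + 2*a (d(a) = (a + a) + 2*(-5) = 2*a - 10 = -10 + 2*a)
(X(17) + O(21))*d(11) = (4 + (-7 + 2*21))*(-10 + 2*11) = (4 + (-7 + 42))*(-10 + 22) = (4 + 35)*12 = 39*12 = 468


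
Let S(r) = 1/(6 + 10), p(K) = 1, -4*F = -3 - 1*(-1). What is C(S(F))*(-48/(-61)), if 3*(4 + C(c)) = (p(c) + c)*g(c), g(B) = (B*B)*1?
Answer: -49135/15616 ≈ -3.1465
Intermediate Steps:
F = 1/2 (F = -(-3 - 1*(-1))/4 = -(-3 + 1)/4 = -1/4*(-2) = 1/2 ≈ 0.50000)
S(r) = 1/16
g(B) = B**2 (g(B) = B**2*1 = B**2)
C(c) = -4 + c**2*(1 + c)/3 (C(c) = -4 + ((1 + c)*c**2)/3 = -4 + (c**2*(1 + c))/3 = -4 + c**2*(1 + c)/3)
C(S(F))*(-48/(-61)) = (-4 + (1/16)**2/3 + (1/16)**3/3)*(-48/(-61)) = (-4 + (1/3)*(1/256) + (1/3)*(1/4096))*(-48*(-1/61)) = (-4 + 1/768 + 1/12288)*(48/61) = -49135/12288*48/61 = -49135/15616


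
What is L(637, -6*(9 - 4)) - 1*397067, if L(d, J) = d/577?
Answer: -229107022/577 ≈ -3.9707e+5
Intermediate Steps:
L(d, J) = d/577 (L(d, J) = d*(1/577) = d/577)
L(637, -6*(9 - 4)) - 1*397067 = (1/577)*637 - 1*397067 = 637/577 - 397067 = -229107022/577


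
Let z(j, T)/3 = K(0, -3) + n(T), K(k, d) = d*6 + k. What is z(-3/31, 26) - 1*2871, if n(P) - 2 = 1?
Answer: -2916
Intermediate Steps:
K(k, d) = k + 6*d (K(k, d) = 6*d + k = k + 6*d)
n(P) = 3 (n(P) = 2 + 1 = 3)
z(j, T) = -45 (z(j, T) = 3*((0 + 6*(-3)) + 3) = 3*((0 - 18) + 3) = 3*(-18 + 3) = 3*(-15) = -45)
z(-3/31, 26) - 1*2871 = -45 - 1*2871 = -45 - 2871 = -2916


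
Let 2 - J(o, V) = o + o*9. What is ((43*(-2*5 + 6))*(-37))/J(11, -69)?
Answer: -1591/27 ≈ -58.926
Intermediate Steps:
J(o, V) = 2 - 10*o (J(o, V) = 2 - (o + o*9) = 2 - (o + 9*o) = 2 - 10*o)
((43*(-2*5 + 6))*(-37))/J(11, -69) = ((43*(-2*5 + 6))*(-37))/(2 - 10*11) = ((43*(-10 + 6))*(-37))/(2 - 110) = ((43*(-4))*(-37))/(-108) = -172*(-37)*(-1/108) = 6364*(-1/108) = -1591/27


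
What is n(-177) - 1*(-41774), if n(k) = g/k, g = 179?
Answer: 7393819/177 ≈ 41773.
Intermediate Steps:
n(k) = 179/k
n(-177) - 1*(-41774) = 179/(-177) - 1*(-41774) = 179*(-1/177) + 41774 = -179/177 + 41774 = 7393819/177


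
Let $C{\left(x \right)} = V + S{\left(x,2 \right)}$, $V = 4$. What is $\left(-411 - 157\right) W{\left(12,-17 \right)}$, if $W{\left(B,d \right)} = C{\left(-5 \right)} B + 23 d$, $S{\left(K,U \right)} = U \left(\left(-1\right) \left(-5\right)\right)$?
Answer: $126664$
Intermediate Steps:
$S{\left(K,U \right)} = 5 U$ ($S{\left(K,U \right)} = U 5 = 5 U$)
$C{\left(x \right)} = 14$ ($C{\left(x \right)} = 4 + 5 \cdot 2 = 4 + 10 = 14$)
$W{\left(B,d \right)} = 14 B + 23 d$
$\left(-411 - 157\right) W{\left(12,-17 \right)} = \left(-411 - 157\right) \left(14 \cdot 12 + 23 \left(-17\right)\right) = - 568 \left(168 - 391\right) = \left(-568\right) \left(-223\right) = 126664$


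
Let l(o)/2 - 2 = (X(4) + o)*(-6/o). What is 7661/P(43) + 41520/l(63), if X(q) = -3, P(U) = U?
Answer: -3024787/559 ≈ -5411.1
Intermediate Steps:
l(o) = 4 - 12*(-3 + o)/o (l(o) = 4 + 2*((-3 + o)*(-6/o)) = 4 + 2*(-6*(-3 + o)/o) = 4 - 12*(-3 + o)/o)
7661/P(43) + 41520/l(63) = 7661/43 + 41520/(-8 + 36/63) = 7661*(1/43) + 41520/(-8 + 36*(1/63)) = 7661/43 + 41520/(-8 + 4/7) = 7661/43 + 41520/(-52/7) = 7661/43 + 41520*(-7/52) = 7661/43 - 72660/13 = -3024787/559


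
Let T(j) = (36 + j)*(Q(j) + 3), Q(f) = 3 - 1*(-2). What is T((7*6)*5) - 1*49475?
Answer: -47507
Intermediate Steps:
Q(f) = 5 (Q(f) = 3 + 2 = 5)
T(j) = 288 + 8*j (T(j) = (36 + j)*(5 + 3) = (36 + j)*8 = 288 + 8*j)
T((7*6)*5) - 1*49475 = (288 + 8*((7*6)*5)) - 1*49475 = (288 + 8*(42*5)) - 49475 = (288 + 8*210) - 49475 = (288 + 1680) - 49475 = 1968 - 49475 = -47507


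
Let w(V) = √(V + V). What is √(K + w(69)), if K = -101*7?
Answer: √(-707 + √138) ≈ 26.368*I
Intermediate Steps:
w(V) = √2*√V (w(V) = √(2*V) = √2*√V)
K = -707
√(K + w(69)) = √(-707 + √2*√69) = √(-707 + √138)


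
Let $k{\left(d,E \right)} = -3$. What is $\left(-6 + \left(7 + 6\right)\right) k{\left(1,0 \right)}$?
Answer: $-21$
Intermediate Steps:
$\left(-6 + \left(7 + 6\right)\right) k{\left(1,0 \right)} = \left(-6 + \left(7 + 6\right)\right) \left(-3\right) = \left(-6 + 13\right) \left(-3\right) = 7 \left(-3\right) = -21$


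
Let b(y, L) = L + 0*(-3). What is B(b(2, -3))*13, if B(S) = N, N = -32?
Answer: -416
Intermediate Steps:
b(y, L) = L (b(y, L) = L + 0 = L)
B(S) = -32
B(b(2, -3))*13 = -32*13 = -416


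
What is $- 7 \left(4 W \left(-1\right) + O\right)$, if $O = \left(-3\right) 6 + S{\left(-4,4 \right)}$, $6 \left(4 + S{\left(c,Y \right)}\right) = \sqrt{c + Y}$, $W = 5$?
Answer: $294$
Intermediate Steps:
$S{\left(c,Y \right)} = -4 + \frac{\sqrt{Y + c}}{6}$ ($S{\left(c,Y \right)} = -4 + \frac{\sqrt{c + Y}}{6} = -4 + \frac{\sqrt{Y + c}}{6}$)
$O = -22$ ($O = \left(-3\right) 6 - \left(4 - \frac{\sqrt{4 - 4}}{6}\right) = -18 - \left(4 - \frac{\sqrt{0}}{6}\right) = -18 + \left(-4 + \frac{1}{6} \cdot 0\right) = -18 + \left(-4 + 0\right) = -18 - 4 = -22$)
$- 7 \left(4 W \left(-1\right) + O\right) = - 7 \left(4 \cdot 5 \left(-1\right) - 22\right) = - 7 \left(20 \left(-1\right) - 22\right) = - 7 \left(-20 - 22\right) = \left(-7\right) \left(-42\right) = 294$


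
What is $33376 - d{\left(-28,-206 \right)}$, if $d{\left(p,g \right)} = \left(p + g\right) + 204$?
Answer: $33406$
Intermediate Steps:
$d{\left(p,g \right)} = 204 + g + p$ ($d{\left(p,g \right)} = \left(g + p\right) + 204 = 204 + g + p$)
$33376 - d{\left(-28,-206 \right)} = 33376 - \left(204 - 206 - 28\right) = 33376 - -30 = 33376 + 30 = 33406$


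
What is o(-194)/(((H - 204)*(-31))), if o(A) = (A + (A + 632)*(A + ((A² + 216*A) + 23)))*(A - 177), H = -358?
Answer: 360700298/8711 ≈ 41407.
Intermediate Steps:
o(A) = (-177 + A)*(A + (632 + A)*(23 + A² + 217*A)) (o(A) = (A + (632 + A)*(A + (23 + A² + 216*A)))*(-177 + A) = (A + (632 + A)*(23 + A² + 217*A))*(-177 + A) = (-177 + A)*(A + (632 + A)*(23 + A² + 217*A)))
o(-194)/(((H - 204)*(-31))) = (-2572872 + (-194)⁴ - 24264200*(-194) - 13105*(-194)² + 672*(-194)³)/(((-358 - 204)*(-31))) = (-2572872 + 1416468496 + 4707254800 - 13105*37636 + 672*(-7301384))/((-562*(-31))) = (-2572872 + 1416468496 + 4707254800 - 493219780 - 4906530048)/17422 = 721400596*(1/17422) = 360700298/8711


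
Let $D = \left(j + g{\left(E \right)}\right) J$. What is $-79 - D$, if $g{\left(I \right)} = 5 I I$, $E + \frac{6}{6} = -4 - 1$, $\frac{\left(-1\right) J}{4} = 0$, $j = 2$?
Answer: $-79$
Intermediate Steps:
$J = 0$ ($J = \left(-4\right) 0 = 0$)
$E = -6$ ($E = -1 - 5 = -6$)
$g{\left(I \right)} = 5 I^{2}$
$D = 0$ ($D = \left(2 + 5 \left(-6\right)^{2}\right) 0 = \left(2 + 5 \cdot 36\right) 0 = \left(2 + 180\right) 0 = 182 \cdot 0 = 0$)
$-79 - D = -79 - 0 = -79 + 0 = -79$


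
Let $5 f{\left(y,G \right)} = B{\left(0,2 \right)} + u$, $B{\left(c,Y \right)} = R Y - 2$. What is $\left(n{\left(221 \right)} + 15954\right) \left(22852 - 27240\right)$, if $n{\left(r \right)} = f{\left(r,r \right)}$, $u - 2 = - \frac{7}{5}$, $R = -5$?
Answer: $- \frac{1749903684}{25} \approx -6.9996 \cdot 10^{7}$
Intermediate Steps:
$B{\left(c,Y \right)} = -2 - 5 Y$ ($B{\left(c,Y \right)} = - 5 Y - 2 = -2 - 5 Y$)
$u = \frac{3}{5}$ ($u = 2 - \frac{7}{5} = \frac{3}{5} \approx 0.6$)
$f{\left(y,G \right)} = - \frac{57}{25}$ ($f{\left(y,G \right)} = \frac{\left(-2 - 10\right) + \frac{3}{5}}{5} = \frac{-12 + \frac{3}{5}}{5} = \frac{1}{5} \left(- \frac{57}{5}\right) = - \frac{57}{25}$)
$n{\left(r \right)} = - \frac{57}{25}$
$\left(n{\left(221 \right)} + 15954\right) \left(22852 - 27240\right) = \left(- \frac{57}{25} + 15954\right) \left(22852 - 27240\right) = \frac{398793}{25} \left(-4388\right) = - \frac{1749903684}{25}$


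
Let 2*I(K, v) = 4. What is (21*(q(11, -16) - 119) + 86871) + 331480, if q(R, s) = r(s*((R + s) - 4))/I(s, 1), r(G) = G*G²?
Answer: 31768684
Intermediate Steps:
I(K, v) = 2 (I(K, v) = (½)*4 = 2)
r(G) = G³
q(R, s) = s³*(-4 + R + s)³/2 (q(R, s) = (s*((R + s) - 4))³/2 = (s*(-4 + R + s))³*(½) = (s³*(-4 + R + s)³)*(½) = s³*(-4 + R + s)³/2)
(21*(q(11, -16) - 119) + 86871) + 331480 = (21*((½)*(-16)³*(-4 + 11 - 16)³ - 119) + 86871) + 331480 = (21*((½)*(-4096)*(-9)³ - 119) + 86871) + 331480 = (21*((½)*(-4096)*(-729) - 119) + 86871) + 331480 = (21*(1492992 - 119) + 86871) + 331480 = (21*1492873 + 86871) + 331480 = (31350333 + 86871) + 331480 = 31437204 + 331480 = 31768684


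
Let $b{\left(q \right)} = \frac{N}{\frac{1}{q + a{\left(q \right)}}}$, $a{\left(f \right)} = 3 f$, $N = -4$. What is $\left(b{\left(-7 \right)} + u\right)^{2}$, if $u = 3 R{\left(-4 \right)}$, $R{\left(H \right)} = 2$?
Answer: $13924$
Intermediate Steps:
$b{\left(q \right)} = - 16 q$ ($b{\left(q \right)} = - \frac{4}{\frac{1}{q + 3 q}} = - \frac{4}{\frac{1}{4 q}} = - \frac{4}{\frac{1}{4} \frac{1}{q}} = - 4 \cdot 4 q = - 16 q$)
$u = 6$ ($u = 3 \cdot 2 = 6$)
$\left(b{\left(-7 \right)} + u\right)^{2} = \left(\left(-16\right) \left(-7\right) + 6\right)^{2} = \left(112 + 6\right)^{2} = 118^{2} = 13924$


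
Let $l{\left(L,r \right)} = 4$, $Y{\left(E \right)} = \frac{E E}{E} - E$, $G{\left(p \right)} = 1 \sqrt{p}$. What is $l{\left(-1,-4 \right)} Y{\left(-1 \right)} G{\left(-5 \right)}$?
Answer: $0$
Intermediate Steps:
$G{\left(p \right)} = \sqrt{p}$
$Y{\left(E \right)} = 0$ ($Y{\left(E \right)} = \frac{E^{2}}{E} - E = E - E = 0$)
$l{\left(-1,-4 \right)} Y{\left(-1 \right)} G{\left(-5 \right)} = 4 \cdot 0 \sqrt{-5} = 0 i \sqrt{5} = 0$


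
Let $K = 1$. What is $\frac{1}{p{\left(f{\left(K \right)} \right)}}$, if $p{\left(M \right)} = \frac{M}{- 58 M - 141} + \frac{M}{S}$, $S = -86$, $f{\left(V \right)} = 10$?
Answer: $- \frac{31003}{4035} \approx -7.6835$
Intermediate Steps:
$p{\left(M \right)} = - \frac{M}{86} + \frac{M}{-141 - 58 M}$ ($p{\left(M \right)} = \frac{M}{- 58 M - 141} + \frac{M}{-86} = \frac{M}{-141 - 58 M} + M \left(- \frac{1}{86}\right) = \frac{M}{-141 - 58 M} - \frac{M}{86} = - \frac{M}{86} + \frac{M}{-141 - 58 M}$)
$\frac{1}{p{\left(f{\left(K \right)} \right)}} = \frac{1}{\left(-1\right) 10 \frac{1}{12126 + 4988 \cdot 10} \left(227 + 58 \cdot 10\right)} = \frac{1}{\left(-1\right) 10 \frac{1}{12126 + 49880} \left(227 + 580\right)} = \frac{1}{\left(-1\right) 10 \cdot \frac{1}{62006} \cdot 807} = \frac{1}{- \frac{4035}{31003}} = - \frac{31003}{4035}$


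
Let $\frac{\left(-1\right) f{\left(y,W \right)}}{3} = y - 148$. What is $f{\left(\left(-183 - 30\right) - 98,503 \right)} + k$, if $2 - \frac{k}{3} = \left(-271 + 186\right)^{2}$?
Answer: $-20292$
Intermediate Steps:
$f{\left(y,W \right)} = 444 - 3 y$ ($f{\left(y,W \right)} = - 3 \left(y - 148\right) = - 3 \left(-148 + y\right) = 444 - 3 y$)
$k = -21669$ ($k = 6 - 3 \left(-271 + 186\right)^{2} = 6 - 3 \left(-85\right)^{2} = 6 - 21675 = -21669$)
$f{\left(\left(-183 - 30\right) - 98,503 \right)} + k = \left(444 - 3 \left(\left(-183 - 30\right) - 98\right)\right) - 21669 = \left(444 - 3 \left(-213 - 98\right)\right) - 21669 = \left(444 - -933\right) - 21669 = \left(444 + 933\right) - 21669 = 1377 - 21669 = -20292$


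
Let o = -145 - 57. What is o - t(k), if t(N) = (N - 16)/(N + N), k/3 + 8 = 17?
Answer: -10919/54 ≈ -202.20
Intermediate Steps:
k = 27 (k = -24 + 3*17 = -24 + 51 = 27)
t(N) = (-16 + N)/(2*N) (t(N) = (-16 + N)/((2*N)) = (-16 + N)*(1/(2*N)) = (-16 + N)/(2*N))
o = -202
o - t(k) = -202 - (-16 + 27)/(2*27) = -202 - 11/(2*27) = -202 - 1*11/54 = -202 - 11/54 = -10919/54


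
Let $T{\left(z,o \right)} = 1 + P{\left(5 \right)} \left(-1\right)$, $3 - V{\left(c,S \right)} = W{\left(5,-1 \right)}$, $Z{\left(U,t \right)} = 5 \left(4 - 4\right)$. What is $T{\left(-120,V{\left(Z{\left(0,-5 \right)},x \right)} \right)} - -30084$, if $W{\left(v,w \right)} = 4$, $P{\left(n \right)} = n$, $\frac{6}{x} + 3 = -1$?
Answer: $30080$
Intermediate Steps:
$Z{\left(U,t \right)} = 0$ ($Z{\left(U,t \right)} = 5 \cdot 0 = 0$)
$x = - \frac{3}{2}$ ($x = \frac{6}{-3 - 1} = \frac{6}{-4} = 6 \left(- \frac{1}{4}\right) = - \frac{3}{2} \approx -1.5$)
$V{\left(c,S \right)} = -1$ ($V{\left(c,S \right)} = 3 - 4 = -1$)
$T{\left(z,o \right)} = -4$ ($T{\left(z,o \right)} = 1 + 5 \left(-1\right) = 1 - 5 = -4$)
$T{\left(-120,V{\left(Z{\left(0,-5 \right)},x \right)} \right)} - -30084 = -4 - -30084 = -4 + 30084 = 30080$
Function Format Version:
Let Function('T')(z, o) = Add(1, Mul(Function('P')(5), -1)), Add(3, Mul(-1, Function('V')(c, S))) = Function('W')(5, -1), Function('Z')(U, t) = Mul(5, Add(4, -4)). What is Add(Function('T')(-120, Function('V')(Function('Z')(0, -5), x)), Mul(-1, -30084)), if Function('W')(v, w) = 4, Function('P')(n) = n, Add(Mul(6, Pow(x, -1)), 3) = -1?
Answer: 30080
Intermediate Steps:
Function('Z')(U, t) = 0 (Function('Z')(U, t) = Mul(5, 0) = 0)
x = Rational(-3, 2) (x = Mul(6, Pow(Add(-3, -1), -1)) = Mul(6, Pow(-4, -1)) = Mul(6, Rational(-1, 4)) = Rational(-3, 2) ≈ -1.5000)
Function('V')(c, S) = -1 (Function('V')(c, S) = Add(3, Mul(-1, 4)) = Add(3, -4) = -1)
Function('T')(z, o) = -4 (Function('T')(z, o) = Add(1, Mul(5, -1)) = Add(1, -5) = -4)
Add(Function('T')(-120, Function('V')(Function('Z')(0, -5), x)), Mul(-1, -30084)) = Add(-4, Mul(-1, -30084)) = Add(-4, 30084) = 30080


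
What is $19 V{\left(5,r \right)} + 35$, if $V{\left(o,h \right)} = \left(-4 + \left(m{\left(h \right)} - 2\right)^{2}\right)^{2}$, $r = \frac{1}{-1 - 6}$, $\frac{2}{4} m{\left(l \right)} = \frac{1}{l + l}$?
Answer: $112686$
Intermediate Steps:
$m{\left(l \right)} = \frac{1}{l}$ ($m{\left(l \right)} = \frac{2}{l + l} = \frac{2}{2 l} = 2 \frac{1}{2 l} = \frac{1}{l}$)
$r = - \frac{1}{7}$ ($r = \frac{1}{-7} = - \frac{1}{7} \approx -0.14286$)
$V{\left(o,h \right)} = \left(-4 + \left(-2 + \frac{1}{h}\right)^{2}\right)^{2}$ ($V{\left(o,h \right)} = \left(-4 + \left(\frac{1}{h} - 2\right)^{2}\right)^{2} = \left(-4 + \left(-2 + \frac{1}{h}\right)^{2}\right)^{2}$)
$19 V{\left(5,r \right)} + 35 = 19 \frac{1 - - \frac{8}{7} + 16 \left(- \frac{1}{7}\right)^{2}}{\frac{1}{2401}} + 35 = 19 \cdot 2401 \left(1 + \frac{8}{7} + 16 \cdot \frac{1}{49}\right) + 35 = 19 \cdot 2401 \left(1 + \frac{8}{7} + \frac{16}{49}\right) + 35 = 19 \cdot 2401 \cdot \frac{121}{49} + 35 = 19 \cdot 5929 + 35 = 112651 + 35 = 112686$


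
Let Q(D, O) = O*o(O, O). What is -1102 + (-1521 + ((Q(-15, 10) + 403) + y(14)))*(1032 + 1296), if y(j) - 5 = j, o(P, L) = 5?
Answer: -2443174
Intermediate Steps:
y(j) = 5 + j
Q(D, O) = 5*O (Q(D, O) = O*5 = 5*O)
-1102 + (-1521 + ((Q(-15, 10) + 403) + y(14)))*(1032 + 1296) = -1102 + (-1521 + ((5*10 + 403) + (5 + 14)))*(1032 + 1296) = -1102 + (-1521 + ((50 + 403) + 19))*2328 = -1102 + (-1521 + (453 + 19))*2328 = -1102 + (-1521 + 472)*2328 = -1102 - 1049*2328 = -1102 - 2442072 = -2443174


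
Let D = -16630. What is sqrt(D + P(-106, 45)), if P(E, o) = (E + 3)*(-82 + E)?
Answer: sqrt(2734) ≈ 52.288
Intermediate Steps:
P(E, o) = (-82 + E)*(3 + E) (P(E, o) = (3 + E)*(-82 + E) = (-82 + E)*(3 + E))
sqrt(D + P(-106, 45)) = sqrt(-16630 + (-246 + (-106)**2 - 79*(-106))) = sqrt(-16630 + (-246 + 11236 + 8374)) = sqrt(-16630 + 19364) = sqrt(2734)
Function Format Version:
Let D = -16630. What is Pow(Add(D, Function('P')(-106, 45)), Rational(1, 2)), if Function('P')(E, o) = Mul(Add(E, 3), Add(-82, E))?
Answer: Pow(2734, Rational(1, 2)) ≈ 52.288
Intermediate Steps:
Function('P')(E, o) = Mul(Add(-82, E), Add(3, E)) (Function('P')(E, o) = Mul(Add(3, E), Add(-82, E)) = Mul(Add(-82, E), Add(3, E)))
Pow(Add(D, Function('P')(-106, 45)), Rational(1, 2)) = Pow(Add(-16630, Add(-246, Pow(-106, 2), Mul(-79, -106))), Rational(1, 2)) = Pow(Add(-16630, Add(-246, 11236, 8374)), Rational(1, 2)) = Pow(Add(-16630, 19364), Rational(1, 2)) = Pow(2734, Rational(1, 2))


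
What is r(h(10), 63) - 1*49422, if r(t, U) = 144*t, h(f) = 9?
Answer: -48126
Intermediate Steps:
r(h(10), 63) - 1*49422 = 144*9 - 1*49422 = 1296 - 49422 = -48126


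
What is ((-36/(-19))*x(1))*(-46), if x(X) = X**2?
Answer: -1656/19 ≈ -87.158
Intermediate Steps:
((-36/(-19))*x(1))*(-46) = (-36/(-19)*1**2)*(-46) = (-36*(-1/19)*1)*(-46) = ((36/19)*1)*(-46) = (36/19)*(-46) = -1656/19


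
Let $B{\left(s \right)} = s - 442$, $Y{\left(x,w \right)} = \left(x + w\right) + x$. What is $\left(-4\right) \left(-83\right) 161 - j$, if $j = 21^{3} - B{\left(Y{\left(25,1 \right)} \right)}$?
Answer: $43800$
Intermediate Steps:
$Y{\left(x,w \right)} = w + 2 x$ ($Y{\left(x,w \right)} = \left(w + x\right) + x = w + 2 x$)
$B{\left(s \right)} = -442 + s$
$j = 9652$ ($j = 21^{3} - \left(-442 + \left(1 + 2 \cdot 25\right)\right) = 9261 - \left(-442 + \left(1 + 50\right)\right) = 9261 - \left(-442 + 51\right) = 9261 - -391 = 9261 + 391 = 9652$)
$\left(-4\right) \left(-83\right) 161 - j = \left(-4\right) \left(-83\right) 161 - 9652 = 332 \cdot 161 - 9652 = 53452 - 9652 = 43800$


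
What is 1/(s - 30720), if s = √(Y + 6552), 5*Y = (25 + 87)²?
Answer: -19200/589818337 - √56630/2359273348 ≈ -3.2653e-5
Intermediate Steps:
Y = 12544/5 (Y = (25 + 87)²/5 = (⅕)*112² = (⅕)*12544 = 12544/5 ≈ 2508.8)
s = 2*√56630/5 (s = √(12544/5 + 6552) = √(45304/5) = 2*√56630/5 ≈ 95.188)
1/(s - 30720) = 1/(2*√56630/5 - 30720) = 1/(-30720 + 2*√56630/5)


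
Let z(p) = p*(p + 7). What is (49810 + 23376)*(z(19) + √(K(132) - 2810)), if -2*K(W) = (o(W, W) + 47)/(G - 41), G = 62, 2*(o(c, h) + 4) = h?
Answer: 36153884 + 36593*I*√4961418/21 ≈ 3.6154e+7 + 3.8813e+6*I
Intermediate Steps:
z(p) = p*(7 + p)
o(c, h) = -4 + h/2
K(W) = -43/42 - W/84 (K(W) = -((-4 + W/2) + 47)/(2*(62 - 41)) = -(43 + W/2)/(2*21) = -(43/21 + W/42)/2 = -43/42 - W/84)
(49810 + 23376)*(z(19) + √(K(132) - 2810)) = (49810 + 23376)*(19*(7 + 19) + √((-43/42 - 1/84*132) - 2810)) = 73186*(19*26 + √((-43/42 - 11/7) - 2810)) = 73186*(494 + √(-109/42 - 2810)) = 73186*(494 + √(-118129/42)) = 73186*(494 + I*√4961418/42) = 36153884 + 36593*I*√4961418/21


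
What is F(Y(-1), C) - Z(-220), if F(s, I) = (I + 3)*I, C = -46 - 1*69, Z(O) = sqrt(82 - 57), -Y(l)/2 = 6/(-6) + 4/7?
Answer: 12875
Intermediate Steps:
Y(l) = 6/7 (Y(l) = -2*(6/(-6) + 4/7) = -2*(6*(-1/6) + 4*(1/7)) = -2*(-1 + 4/7) = -2*(-3/7) = 6/7)
Z(O) = 5 (Z(O) = sqrt(25) = 5)
C = -115 (C = -46 - 69 = -115)
F(s, I) = I*(3 + I) (F(s, I) = (3 + I)*I = I*(3 + I))
F(Y(-1), C) - Z(-220) = -115*(3 - 115) - 1*5 = -115*(-112) - 5 = 12880 - 5 = 12875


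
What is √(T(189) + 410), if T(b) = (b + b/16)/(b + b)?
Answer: √26274/8 ≈ 20.262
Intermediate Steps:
T(b) = 17/32 (T(b) = (b + b*(1/16))/((2*b)) = (b + b/16)*(1/(2*b)) = (17*b/16)*(1/(2*b)) = 17/32)
√(T(189) + 410) = √(17/32 + 410) = √(13137/32) = √26274/8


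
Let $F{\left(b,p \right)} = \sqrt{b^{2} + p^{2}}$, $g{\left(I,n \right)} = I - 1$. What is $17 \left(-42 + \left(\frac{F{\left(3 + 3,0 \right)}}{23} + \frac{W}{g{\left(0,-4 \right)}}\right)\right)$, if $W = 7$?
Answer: $- \frac{19057}{23} \approx -828.57$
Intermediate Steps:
$g{\left(I,n \right)} = -1 + I$ ($g{\left(I,n \right)} = I - 1 = -1 + I$)
$17 \left(-42 + \left(\frac{F{\left(3 + 3,0 \right)}}{23} + \frac{W}{g{\left(0,-4 \right)}}\right)\right) = 17 \left(-42 + \left(\frac{\sqrt{\left(3 + 3\right)^{2} + 0^{2}}}{23} + \frac{7}{-1 + 0}\right)\right) = 17 \left(-42 + \left(\sqrt{6^{2} + 0} \cdot \frac{1}{23} + \frac{7}{-1}\right)\right) = 17 \left(-42 + \left(\sqrt{36 + 0} \cdot \frac{1}{23} + 7 \left(-1\right)\right)\right) = 17 \left(-42 - \left(7 - \sqrt{36} \cdot \frac{1}{23}\right)\right) = 17 \left(-42 + \left(6 \cdot \frac{1}{23} - 7\right)\right) = 17 \left(-42 + \left(\frac{6}{23} - 7\right)\right) = 17 \left(-42 - \frac{155}{23}\right) = 17 \left(- \frac{1121}{23}\right) = - \frac{19057}{23}$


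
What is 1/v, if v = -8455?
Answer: -1/8455 ≈ -0.00011827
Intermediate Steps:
1/v = 1/(-8455) = -1/8455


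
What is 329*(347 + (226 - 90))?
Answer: 158907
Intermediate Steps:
329*(347 + (226 - 90)) = 329*(347 + 136) = 329*483 = 158907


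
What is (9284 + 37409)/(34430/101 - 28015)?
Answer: -4715993/2795085 ≈ -1.6872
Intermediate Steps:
(9284 + 37409)/(34430/101 - 28015) = 46693/(34430*(1/101) - 28015) = 46693/(34430/101 - 28015) = 46693/(-2795085/101) = 46693*(-101/2795085) = -4715993/2795085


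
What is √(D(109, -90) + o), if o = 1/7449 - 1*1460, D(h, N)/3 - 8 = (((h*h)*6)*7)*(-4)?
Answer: I*√332340766678011/7449 ≈ 2447.3*I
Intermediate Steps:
D(h, N) = 24 - 504*h² (D(h, N) = 24 + 3*((((h*h)*6)*7)*(-4)) = 24 + 3*(((h²*6)*7)*(-4)) = 24 + 3*(((6*h²)*7)*(-4)) = 24 + 3*((42*h²)*(-4)) = 24 + 3*(-168*h²) = 24 - 504*h²)
o = -10875539/7449 (o = 1/7449 - 1460 = -10875539/7449 ≈ -1460.0)
√(D(109, -90) + o) = √((24 - 504*109²) - 10875539/7449) = √((24 - 504*11881) - 10875539/7449) = √((24 - 5988024) - 10875539/7449) = √(-5988000 - 10875539/7449) = √(-44615487539/7449) = I*√332340766678011/7449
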